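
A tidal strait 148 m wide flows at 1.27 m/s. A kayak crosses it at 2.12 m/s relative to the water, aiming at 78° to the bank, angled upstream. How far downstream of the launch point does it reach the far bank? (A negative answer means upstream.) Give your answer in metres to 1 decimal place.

59.2 m

Perpendicular speed = 2.074 m/s; crossing time = 148 / 2.074 = 71.371 s.
Net downstream speed = 0.829 m/s.
Drift = 0.829 × 71.371 = 59.183 m (downstream).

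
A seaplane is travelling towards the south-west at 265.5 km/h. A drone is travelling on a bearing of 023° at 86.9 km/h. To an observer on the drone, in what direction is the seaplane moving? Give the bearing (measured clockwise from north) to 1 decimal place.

Taking east as x and north as y: seaplane velocity = (-187.737, -187.737) km/h; drone velocity = (33.955, 79.992) km/h.
Velocity of seaplane relative to drone = (-187.737, -187.737) − (33.955, 79.992) = (-221.691, -267.729) km/h.
Bearing = atan2(-221.69, -267.73) = 219.63° clockwise from north.

219.6°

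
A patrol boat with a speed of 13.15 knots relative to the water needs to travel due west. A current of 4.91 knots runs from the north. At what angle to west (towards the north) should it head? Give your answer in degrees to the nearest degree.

The current pushes perpendicular to the desired track; the heading must have a component into the current equal to 4.91 knots: 13.15 sin θ = 4.91.
sin θ = 0.3734, so θ = 21.924°.

22°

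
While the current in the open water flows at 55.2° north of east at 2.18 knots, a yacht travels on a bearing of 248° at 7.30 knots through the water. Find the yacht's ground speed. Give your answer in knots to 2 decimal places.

Taking east as x and north as y: velocity relative to the water = (-6.768, -2.735) knots; the water relative to ground = (1.244, 1.790) knots.
Velocity relative to ground = (-6.768, -2.735) + (1.244, 1.790) = (-5.524, -0.945) knots.
Speed = |(-5.524, -0.945)| = 5.604 knots.

5.60 knots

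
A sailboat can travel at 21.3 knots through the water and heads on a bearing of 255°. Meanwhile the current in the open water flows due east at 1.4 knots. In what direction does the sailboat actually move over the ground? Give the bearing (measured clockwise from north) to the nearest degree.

254°

Taking east as x and north as y: velocity relative to the water = (-20.574, -5.513) knots; the water relative to ground = (1.400, 0.000) knots.
Velocity relative to ground = (-20.574, -5.513) + (1.400, 0.000) = (-19.174, -5.513) knots.
Bearing = atan2(-19.17, -5.51) = 253.96° clockwise from north.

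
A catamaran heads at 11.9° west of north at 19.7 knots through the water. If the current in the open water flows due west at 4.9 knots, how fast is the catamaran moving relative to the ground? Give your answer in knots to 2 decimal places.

21.26 knots

Taking east as x and north as y: velocity relative to the water = (-4.062, 19.277) knots; the water relative to ground = (-4.900, 0.000) knots.
Velocity relative to ground = (-4.062, 19.277) + (-4.900, 0.000) = (-8.962, 19.277) knots.
Speed = |(-8.962, 19.277)| = 21.258 knots.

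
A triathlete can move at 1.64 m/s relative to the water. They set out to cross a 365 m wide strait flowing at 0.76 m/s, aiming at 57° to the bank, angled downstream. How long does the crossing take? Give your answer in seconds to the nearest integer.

The component of the triathlete's velocity perpendicular to the bank is 1.64 × sin 57° = 1.375 m/s.
The current is parallel to the bank, so it does not affect the crossing time.
Time = 365 / 1.375 = 265.374 s.

265 s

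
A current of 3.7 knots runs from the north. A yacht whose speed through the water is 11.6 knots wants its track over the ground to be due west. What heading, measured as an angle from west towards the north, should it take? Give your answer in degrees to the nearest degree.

The current pushes perpendicular to the desired track; the heading must have a component into the current equal to 3.7 knots: 11.6 sin θ = 3.7.
sin θ = 0.3190, so θ = 18.600°.

19°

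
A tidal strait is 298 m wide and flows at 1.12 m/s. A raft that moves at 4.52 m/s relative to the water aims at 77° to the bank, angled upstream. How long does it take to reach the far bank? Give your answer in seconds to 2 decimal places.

The component of the raft's velocity perpendicular to the bank is 4.52 × sin 77° = 4.404 m/s.
The flow acts along the bank and has no component across it.
Time = 298 / 4.404 = 67.663 s.

67.66 s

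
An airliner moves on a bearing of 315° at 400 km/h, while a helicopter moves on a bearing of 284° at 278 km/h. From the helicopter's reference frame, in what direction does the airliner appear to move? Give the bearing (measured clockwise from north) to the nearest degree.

Taking east as x and north as y: airliner velocity = (-282.843, 282.843) km/h; helicopter velocity = (-269.742, 67.254) km/h.
Velocity of airliner relative to helicopter = (-282.843, 282.843) − (-269.742, 67.254) = (-13.101, 215.588) km/h.
Bearing = atan2(-13.10, 215.59) = 356.52° clockwise from north.

357°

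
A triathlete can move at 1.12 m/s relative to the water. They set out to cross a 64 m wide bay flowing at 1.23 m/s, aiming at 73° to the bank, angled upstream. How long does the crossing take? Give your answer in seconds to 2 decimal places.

59.75 s

The component of the triathlete's velocity perpendicular to the bank is 1.12 × sin 73° = 1.071 m/s.
The flow acts along the bank and has no component across it.
Time = 64 / 1.071 = 59.754 s.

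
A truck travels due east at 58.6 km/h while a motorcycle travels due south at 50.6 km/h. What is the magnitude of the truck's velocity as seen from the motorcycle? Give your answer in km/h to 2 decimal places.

77.42 km/h

Taking east as x and north as y: truck velocity = (58.600, 0.000) km/h; motorcycle velocity = (0.000, -50.600) km/h.
Velocity of truck relative to motorcycle = (58.600, 0.000) − (0.000, -50.600) = (58.600, 50.600) km/h.
Magnitude = |(58.600, 50.600)| = 77.423 km/h.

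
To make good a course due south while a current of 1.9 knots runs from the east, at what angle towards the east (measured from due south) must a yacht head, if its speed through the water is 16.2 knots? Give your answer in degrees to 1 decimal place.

The current pushes perpendicular to the desired track; the heading must have a component into the current equal to 1.9 knots: 16.2 sin θ = 1.9.
sin θ = 0.1173, so θ = 6.735°.

6.7°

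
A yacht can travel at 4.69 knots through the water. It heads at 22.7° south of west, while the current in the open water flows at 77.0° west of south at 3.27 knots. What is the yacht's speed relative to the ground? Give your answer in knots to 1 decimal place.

Taking east as x and north as y: velocity relative to the water = (-4.327, -1.810) knots; the water relative to ground = (-3.186, -0.736) knots.
Velocity relative to ground = (-4.327, -1.810) + (-3.186, -0.736) = (-7.513, -2.545) knots.
Speed = |(-7.513, -2.545)| = 7.932 knots.

7.9 knots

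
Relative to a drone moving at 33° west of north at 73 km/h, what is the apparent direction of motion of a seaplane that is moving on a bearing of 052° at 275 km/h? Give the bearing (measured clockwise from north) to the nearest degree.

Taking east as x and north as y: seaplane velocity = (216.703, 169.307) km/h; drone velocity = (-39.759, 61.223) km/h.
Velocity of seaplane relative to drone = (216.703, 169.307) − (-39.759, 61.223) = (256.462, 108.084) km/h.
Bearing = atan2(256.46, 108.08) = 67.15° clockwise from north.

067°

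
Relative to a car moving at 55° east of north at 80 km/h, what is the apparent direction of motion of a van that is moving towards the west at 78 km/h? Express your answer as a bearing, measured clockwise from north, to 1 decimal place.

252.3°

Taking east as x and north as y: van velocity = (-78.000, 0.000) km/h; car velocity = (65.532, 45.886) km/h.
Velocity of van relative to car = (-78.000, 0.000) − (65.532, 45.886) = (-143.532, -45.886) km/h.
Bearing = atan2(-143.53, -45.89) = 252.27° clockwise from north.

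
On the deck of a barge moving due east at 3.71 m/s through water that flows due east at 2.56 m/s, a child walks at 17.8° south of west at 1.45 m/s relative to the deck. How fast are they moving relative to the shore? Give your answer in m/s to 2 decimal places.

In east/north components (m/s): child relative to barge = (-1.381, -0.443); barge relative to water = (3.710, 0.000); water relative to ground = (2.560, 0.000).
Sum = (4.889, -0.443) m/s.
Speed = |(4.889, -0.443)| = 4.909 m/s.

4.91 m/s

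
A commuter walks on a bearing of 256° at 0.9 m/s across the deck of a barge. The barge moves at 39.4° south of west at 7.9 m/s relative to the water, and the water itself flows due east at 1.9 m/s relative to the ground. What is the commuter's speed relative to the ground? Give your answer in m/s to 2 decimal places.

In east/north components (m/s): commuter relative to barge = (-0.873, -0.218); barge relative to water = (-6.105, -5.014); water relative to ground = (1.900, 0.000).
Sum = (-5.078, -5.232) m/s.
Speed = |(-5.078, -5.232)| = 7.291 m/s.

7.29 m/s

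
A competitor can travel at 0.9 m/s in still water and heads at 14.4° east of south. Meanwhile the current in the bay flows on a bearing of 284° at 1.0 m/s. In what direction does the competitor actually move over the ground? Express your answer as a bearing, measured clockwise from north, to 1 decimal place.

229.8°

Taking east as x and north as y: velocity relative to the water = (0.224, -0.872) m/s; the water relative to ground = (-0.970, 0.242) m/s.
Velocity relative to ground = (0.224, -0.872) + (-0.970, 0.242) = (-0.746, -0.630) m/s.
Bearing = atan2(-0.75, -0.63) = 229.85° clockwise from north.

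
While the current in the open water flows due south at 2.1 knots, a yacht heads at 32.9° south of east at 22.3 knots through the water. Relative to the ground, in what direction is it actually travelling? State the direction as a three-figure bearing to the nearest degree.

Taking east as x and north as y: velocity relative to the water = (18.724, -12.113) knots; the water relative to ground = (0.000, -2.100) knots.
Velocity relative to ground = (18.724, -12.113) + (0.000, -2.100) = (18.724, -14.213) knots.
Bearing = atan2(18.72, -14.21) = 127.20° clockwise from north.

127°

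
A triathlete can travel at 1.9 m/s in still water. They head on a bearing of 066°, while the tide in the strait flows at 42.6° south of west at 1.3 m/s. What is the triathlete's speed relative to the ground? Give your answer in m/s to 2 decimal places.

0.79 m/s

Taking east as x and north as y: velocity relative to the water = (1.736, 0.773) m/s; the water relative to ground = (-0.957, -0.880) m/s.
Velocity relative to ground = (1.736, 0.773) + (-0.957, -0.880) = (0.779, -0.107) m/s.
Speed = |(0.779, -0.107)| = 0.786 m/s.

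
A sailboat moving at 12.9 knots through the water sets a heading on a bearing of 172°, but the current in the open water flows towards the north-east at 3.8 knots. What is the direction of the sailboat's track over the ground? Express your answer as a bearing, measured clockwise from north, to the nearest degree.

Taking east as x and north as y: velocity relative to the water = (1.795, -12.774) knots; the water relative to ground = (2.687, 2.687) knots.
Velocity relative to ground = (1.795, -12.774) + (2.687, 2.687) = (4.482, -10.087) knots.
Bearing = atan2(4.48, -10.09) = 156.04° clockwise from north.

156°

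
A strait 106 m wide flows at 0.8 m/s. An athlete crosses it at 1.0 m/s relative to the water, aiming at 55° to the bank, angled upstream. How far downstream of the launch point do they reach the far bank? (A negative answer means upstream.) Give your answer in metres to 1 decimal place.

Perpendicular speed = 0.819 m/s; crossing time = 106 / 0.819 = 129.402 s.
Net downstream speed = 0.226 m/s.
Drift = 0.226 × 129.402 = 29.300 m (downstream).

29.3 m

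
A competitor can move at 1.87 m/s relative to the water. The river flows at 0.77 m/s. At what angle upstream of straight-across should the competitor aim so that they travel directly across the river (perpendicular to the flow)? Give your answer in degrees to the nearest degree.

To cancel the current, the upstream component of the competitor's velocity must equal the flow: 1.87 sin θ = 0.77.
sin θ = 0.77 / 1.87 = 0.4118.
θ = arcsin(0.4118) = 24.316°.

24°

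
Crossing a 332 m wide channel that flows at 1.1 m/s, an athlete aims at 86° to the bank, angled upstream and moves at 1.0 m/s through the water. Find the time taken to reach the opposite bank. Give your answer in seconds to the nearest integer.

333 s

The component of the athlete's velocity perpendicular to the bank is 1.0 × sin 86° = 0.998 m/s.
The flow acts along the bank and has no component across it.
Time = 332 / 0.998 = 332.811 s.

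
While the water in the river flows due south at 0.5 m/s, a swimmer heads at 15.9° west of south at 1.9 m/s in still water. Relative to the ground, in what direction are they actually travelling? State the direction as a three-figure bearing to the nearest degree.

Taking east as x and north as y: velocity relative to the water = (-0.521, -1.827) m/s; the water relative to ground = (0.000, -0.500) m/s.
Velocity relative to ground = (-0.521, -1.827) + (0.000, -0.500) = (-0.521, -2.327) m/s.
Bearing = atan2(-0.52, -2.33) = 192.61° clockwise from north.

193°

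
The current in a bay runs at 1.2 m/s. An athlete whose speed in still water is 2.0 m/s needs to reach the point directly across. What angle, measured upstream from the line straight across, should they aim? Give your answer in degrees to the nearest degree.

37°

To cancel the current, the upstream component of the athlete's velocity must equal the flow: 2.0 sin θ = 1.2.
sin θ = 1.2 / 2.0 = 0.6000.
θ = arcsin(0.6000) = 36.870°.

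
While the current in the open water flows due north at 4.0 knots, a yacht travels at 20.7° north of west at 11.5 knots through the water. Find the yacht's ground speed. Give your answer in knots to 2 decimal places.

13.45 knots

Taking east as x and north as y: velocity relative to the water = (-10.758, 4.065) knots; the water relative to ground = (0.000, 4.000) knots.
Velocity relative to ground = (-10.758, 4.065) + (0.000, 4.000) = (-10.758, 8.065) knots.
Speed = |(-10.758, 8.065)| = 13.445 knots.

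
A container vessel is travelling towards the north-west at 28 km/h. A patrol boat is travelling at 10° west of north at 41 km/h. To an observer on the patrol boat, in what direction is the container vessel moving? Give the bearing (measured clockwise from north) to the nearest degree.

Taking east as x and north as y: container vessel velocity = (-19.799, 19.799) km/h; patrol boat velocity = (-7.120, 40.377) km/h.
Velocity of container vessel relative to patrol boat = (-19.799, 19.799) − (-7.120, 40.377) = (-12.679, -20.578) km/h.
Bearing = atan2(-12.68, -20.58) = 211.64° clockwise from north.

212°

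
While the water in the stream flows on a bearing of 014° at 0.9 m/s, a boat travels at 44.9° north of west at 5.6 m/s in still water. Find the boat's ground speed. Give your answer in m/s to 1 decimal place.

Taking east as x and north as y: velocity relative to the water = (-3.967, 3.953) m/s; the water relative to ground = (0.218, 0.873) m/s.
Velocity relative to ground = (-3.967, 3.953) + (0.218, 0.873) = (-3.749, 4.826) m/s.
Speed = |(-3.749, 4.826)| = 6.111 m/s.

6.1 m/s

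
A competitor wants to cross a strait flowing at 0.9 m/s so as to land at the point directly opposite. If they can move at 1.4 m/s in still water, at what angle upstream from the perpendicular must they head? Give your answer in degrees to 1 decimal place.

To cancel the current, the upstream component of the competitor's velocity must equal the flow: 1.4 sin θ = 0.9.
sin θ = 0.9 / 1.4 = 0.6429.
θ = arcsin(0.6429) = 40.005°.

40.0°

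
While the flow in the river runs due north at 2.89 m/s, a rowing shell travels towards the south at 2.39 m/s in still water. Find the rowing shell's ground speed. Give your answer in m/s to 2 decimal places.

0.50 m/s

Taking east as x and north as y: velocity relative to the water = (0.000, -2.390) m/s; the water relative to ground = (0.000, 2.890) m/s.
Velocity relative to ground = (0.000, -2.390) + (0.000, 2.890) = (0.000, 0.500) m/s.
Speed = |(0.000, 0.500)| = 0.500 m/s.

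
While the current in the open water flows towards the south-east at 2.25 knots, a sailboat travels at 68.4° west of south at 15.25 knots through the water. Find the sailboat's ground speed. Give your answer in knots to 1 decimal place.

Taking east as x and north as y: velocity relative to the water = (-14.179, -5.614) knots; the water relative to ground = (1.591, -1.591) knots.
Velocity relative to ground = (-14.179, -5.614) + (1.591, -1.591) = (-12.588, -7.205) knots.
Speed = |(-12.588, -7.205)| = 14.504 knots.

14.5 knots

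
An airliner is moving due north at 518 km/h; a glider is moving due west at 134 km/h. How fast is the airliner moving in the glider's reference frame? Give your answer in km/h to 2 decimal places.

535.05 km/h

Taking east as x and north as y: airliner velocity = (0.000, 518.000) km/h; glider velocity = (-134.000, 0.000) km/h.
Velocity of airliner relative to glider = (0.000, 518.000) − (-134.000, 0.000) = (134.000, 518.000) km/h.
Magnitude = |(134.000, 518.000)| = 535.051 km/h.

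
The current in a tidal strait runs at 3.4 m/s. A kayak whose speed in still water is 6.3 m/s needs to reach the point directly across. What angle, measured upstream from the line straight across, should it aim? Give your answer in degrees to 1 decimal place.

32.7°

To cancel the current, the upstream component of the kayak's velocity must equal the flow: 6.3 sin θ = 3.4.
sin θ = 3.4 / 6.3 = 0.5397.
θ = arcsin(0.5397) = 32.662°.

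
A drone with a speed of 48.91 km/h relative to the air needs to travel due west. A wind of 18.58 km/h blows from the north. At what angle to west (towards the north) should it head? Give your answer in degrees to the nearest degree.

22°

The wind pushes perpendicular to the desired track; the heading must have a component into the wind equal to 18.58 km/h: 48.91 sin θ = 18.58.
sin θ = 0.3799, so θ = 22.326°.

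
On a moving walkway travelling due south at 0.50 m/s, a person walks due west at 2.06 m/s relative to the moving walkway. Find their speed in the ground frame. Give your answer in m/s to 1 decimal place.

2.1 m/s

Taking east as x and north as y: moving walkway velocity = (0.000, -0.500) m/s; person velocity relative to moving walkway = (-2.060, 0.000) m/s.
Velocity relative to ground = (0.000, -0.500) + (-2.060, 0.000) = (-2.060, -0.500) m/s.
Speed = |(-2.060, -0.500)| = 2.120 m/s.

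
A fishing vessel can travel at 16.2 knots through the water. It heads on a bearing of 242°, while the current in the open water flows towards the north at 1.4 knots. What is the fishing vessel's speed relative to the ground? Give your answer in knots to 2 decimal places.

Taking east as x and north as y: velocity relative to the water = (-14.304, -7.605) knots; the water relative to ground = (0.000, 1.400) knots.
Velocity relative to ground = (-14.304, -7.605) + (0.000, 1.400) = (-14.304, -6.205) knots.
Speed = |(-14.304, -6.205)| = 15.592 knots.

15.59 knots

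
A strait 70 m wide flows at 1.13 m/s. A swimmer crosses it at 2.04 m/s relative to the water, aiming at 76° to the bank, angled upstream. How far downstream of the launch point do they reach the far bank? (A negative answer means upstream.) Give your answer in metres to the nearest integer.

23 m

Perpendicular speed = 1.979 m/s; crossing time = 70 / 1.979 = 35.364 s.
Net downstream speed = 0.636 m/s.
Drift = 0.636 × 35.364 = 22.509 m (downstream).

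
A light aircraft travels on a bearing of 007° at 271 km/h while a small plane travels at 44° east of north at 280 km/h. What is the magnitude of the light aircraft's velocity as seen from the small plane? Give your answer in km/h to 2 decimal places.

Taking east as x and north as y: light aircraft velocity = (33.027, 268.980) km/h; small plane velocity = (194.504, 201.415) km/h.
Velocity of light aircraft relative to small plane = (33.027, 268.980) − (194.504, 201.415) = (-161.478, 67.565) km/h.
Magnitude = |(-161.478, 67.565)| = 175.043 km/h.

175.04 km/h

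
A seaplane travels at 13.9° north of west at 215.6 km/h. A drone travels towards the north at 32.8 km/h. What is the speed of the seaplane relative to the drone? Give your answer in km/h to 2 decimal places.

Taking east as x and north as y: seaplane velocity = (-209.286, 51.793) km/h; drone velocity = (0.000, 32.800) km/h.
Velocity of seaplane relative to drone = (-209.286, 51.793) − (0.000, 32.800) = (-209.286, 18.993) km/h.
Magnitude = |(-209.286, 18.993)| = 210.147 km/h.

210.15 km/h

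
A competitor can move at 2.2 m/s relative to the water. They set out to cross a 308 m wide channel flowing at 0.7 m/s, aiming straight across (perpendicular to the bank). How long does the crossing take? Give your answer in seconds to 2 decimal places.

140.00 s

The component of the competitor's velocity perpendicular to the bank is 2.2 m/s.
Only the cross-stream component determines the crossing time; the current contributes nothing perpendicular to the bank.
Time = 308 / 2.200 = 140.000 s.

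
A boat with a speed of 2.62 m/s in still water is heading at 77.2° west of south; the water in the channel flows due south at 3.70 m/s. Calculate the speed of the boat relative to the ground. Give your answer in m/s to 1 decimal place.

Taking east as x and north as y: velocity relative to the water = (-2.555, -0.580) m/s; the water relative to ground = (0.000, -3.700) m/s.
Velocity relative to ground = (-2.555, -0.580) + (0.000, -3.700) = (-2.555, -4.280) m/s.
Speed = |(-2.555, -4.280)| = 4.985 m/s.

5.0 m/s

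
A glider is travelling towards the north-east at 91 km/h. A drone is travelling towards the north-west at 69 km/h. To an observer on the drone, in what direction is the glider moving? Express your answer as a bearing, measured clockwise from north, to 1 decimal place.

082.2°

Taking east as x and north as y: glider velocity = (64.347, 64.347) km/h; drone velocity = (-48.790, 48.790) km/h.
Velocity of glider relative to drone = (64.347, 64.347) − (-48.790, 48.790) = (113.137, 15.556) km/h.
Bearing = atan2(113.14, 15.56) = 82.17° clockwise from north.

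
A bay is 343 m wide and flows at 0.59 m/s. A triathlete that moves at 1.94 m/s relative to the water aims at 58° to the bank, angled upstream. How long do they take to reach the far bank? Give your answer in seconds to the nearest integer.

208 s

The component of the triathlete's velocity perpendicular to the bank is 1.94 × sin 58° = 1.645 m/s.
The current is parallel to the bank, so it does not affect the crossing time.
Time = 343 / 1.645 = 208.484 s.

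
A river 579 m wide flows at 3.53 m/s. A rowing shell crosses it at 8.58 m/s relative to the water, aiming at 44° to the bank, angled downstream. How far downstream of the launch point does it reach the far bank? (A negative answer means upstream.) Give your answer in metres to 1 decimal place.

Perpendicular speed = 5.960 m/s; crossing time = 579 / 5.960 = 97.145 s.
Net downstream speed = 9.702 m/s.
Drift = 9.702 × 97.145 = 942.494 m (downstream).

942.5 m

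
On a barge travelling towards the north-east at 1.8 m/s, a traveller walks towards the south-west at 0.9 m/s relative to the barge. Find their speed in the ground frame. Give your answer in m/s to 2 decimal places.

Taking east as x and north as y: barge velocity = (1.273, 1.273) m/s; traveller velocity relative to barge = (-0.636, -0.636) m/s.
Velocity relative to ground = (1.273, 1.273) + (-0.636, -0.636) = (0.636, 0.636) m/s.
Speed = |(0.636, 0.636)| = 0.900 m/s.

0.90 m/s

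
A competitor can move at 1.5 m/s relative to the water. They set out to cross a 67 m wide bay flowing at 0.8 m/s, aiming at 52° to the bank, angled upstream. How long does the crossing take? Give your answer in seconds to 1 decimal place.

The component of the competitor's velocity perpendicular to the bank is 1.5 × sin 52° = 1.182 m/s.
The current is parallel to the bank, so it does not affect the crossing time.
Time = 67 / 1.182 = 56.683 s.

56.7 s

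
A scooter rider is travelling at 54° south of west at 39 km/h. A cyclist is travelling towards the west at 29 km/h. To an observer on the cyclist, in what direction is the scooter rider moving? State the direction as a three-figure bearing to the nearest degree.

Taking east as x and north as y: scooter rider velocity = (-22.924, -31.552) km/h; cyclist velocity = (-29.000, 0.000) km/h.
Velocity of scooter rider relative to cyclist = (-22.924, -31.552) − (-29.000, 0.000) = (6.076, -31.552) km/h.
Bearing = atan2(6.08, -31.55) = 169.10° clockwise from north.

169°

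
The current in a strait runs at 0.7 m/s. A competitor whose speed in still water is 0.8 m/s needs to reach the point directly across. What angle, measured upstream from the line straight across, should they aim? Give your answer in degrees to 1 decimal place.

61.0°

To cancel the current, the upstream component of the competitor's velocity must equal the flow: 0.8 sin θ = 0.7.
sin θ = 0.7 / 0.8 = 0.8750.
θ = arcsin(0.8750) = 61.045°.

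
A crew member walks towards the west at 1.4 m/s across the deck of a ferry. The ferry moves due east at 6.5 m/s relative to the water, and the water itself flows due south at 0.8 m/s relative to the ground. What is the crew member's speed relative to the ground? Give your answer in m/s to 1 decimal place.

5.2 m/s

In east/north components (m/s): crew member relative to ferry = (-1.400, 0.000); ferry relative to water = (6.500, 0.000); water relative to ground = (0.000, -0.800).
Sum = (5.100, -0.800) m/s.
Speed = |(5.100, -0.800)| = 5.162 m/s.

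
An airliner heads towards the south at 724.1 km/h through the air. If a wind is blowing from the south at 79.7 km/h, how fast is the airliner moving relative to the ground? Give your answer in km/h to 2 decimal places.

644.40 km/h

Taking east as x and north as y: velocity relative to the air = (0.000, -724.100) km/h; the air relative to ground = (0.000, 79.700) km/h.
Velocity relative to ground = (0.000, -724.100) + (0.000, 79.700) = (0.000, -644.400) km/h.
Speed = |(0.000, -644.400)| = 644.400 km/h.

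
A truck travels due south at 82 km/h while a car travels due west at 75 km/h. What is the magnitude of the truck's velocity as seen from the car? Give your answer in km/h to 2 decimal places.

111.13 km/h

Taking east as x and north as y: truck velocity = (0.000, -82.000) km/h; car velocity = (-75.000, 0.000) km/h.
Velocity of truck relative to car = (0.000, -82.000) − (-75.000, 0.000) = (75.000, -82.000) km/h.
Magnitude = |(75.000, -82.000)| = 111.126 km/h.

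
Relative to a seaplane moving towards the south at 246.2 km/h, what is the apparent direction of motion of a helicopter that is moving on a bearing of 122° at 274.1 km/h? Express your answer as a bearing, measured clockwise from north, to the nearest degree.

Taking east as x and north as y: helicopter velocity = (232.450, -145.251) km/h; seaplane velocity = (0.000, -246.200) km/h.
Velocity of helicopter relative to seaplane = (232.450, -145.251) − (0.000, -246.200) = (232.450, 100.949) km/h.
Bearing = atan2(232.45, 100.95) = 66.53° clockwise from north.

067°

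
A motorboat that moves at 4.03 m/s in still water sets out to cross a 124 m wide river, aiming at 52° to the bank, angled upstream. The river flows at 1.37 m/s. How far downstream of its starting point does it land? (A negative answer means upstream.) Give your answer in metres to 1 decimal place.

-43.4 m

Perpendicular speed = 3.176 m/s; crossing time = 124 / 3.176 = 39.047 s.
Net downstream speed = -1.111 m/s.
Drift = -1.111 × 39.047 = -43.385 m (upstream).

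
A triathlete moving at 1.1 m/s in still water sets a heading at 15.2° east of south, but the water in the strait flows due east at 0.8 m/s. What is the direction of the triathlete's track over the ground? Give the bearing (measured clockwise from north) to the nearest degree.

134°

Taking east as x and north as y: velocity relative to the water = (0.288, -1.062) m/s; the water relative to ground = (0.800, 0.000) m/s.
Velocity relative to ground = (0.288, -1.062) + (0.800, 0.000) = (1.088, -1.062) m/s.
Bearing = atan2(1.09, -1.06) = 134.28° clockwise from north.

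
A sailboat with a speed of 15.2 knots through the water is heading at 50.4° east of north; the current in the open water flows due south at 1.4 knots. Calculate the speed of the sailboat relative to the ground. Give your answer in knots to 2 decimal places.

Taking east as x and north as y: velocity relative to the water = (11.712, 9.689) knots; the water relative to ground = (0.000, -1.400) knots.
Velocity relative to ground = (11.712, 9.689) + (0.000, -1.400) = (11.712, 8.289) knots.
Speed = |(11.712, 8.289)| = 14.348 knots.

14.35 knots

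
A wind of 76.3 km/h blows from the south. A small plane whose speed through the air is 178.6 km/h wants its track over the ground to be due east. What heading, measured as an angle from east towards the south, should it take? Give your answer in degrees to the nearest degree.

The wind pushes perpendicular to the desired track; the heading must have a component into the wind equal to 76.3 km/h: 178.6 sin θ = 76.3.
sin θ = 0.4272, so θ = 25.291°.

25°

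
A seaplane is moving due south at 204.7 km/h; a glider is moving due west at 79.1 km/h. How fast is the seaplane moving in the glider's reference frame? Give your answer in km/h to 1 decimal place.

219.5 km/h

Taking east as x and north as y: seaplane velocity = (0.000, -204.700) km/h; glider velocity = (-79.100, 0.000) km/h.
Velocity of seaplane relative to glider = (0.000, -204.700) − (-79.100, 0.000) = (79.100, -204.700) km/h.
Magnitude = |(79.100, -204.700)| = 219.451 km/h.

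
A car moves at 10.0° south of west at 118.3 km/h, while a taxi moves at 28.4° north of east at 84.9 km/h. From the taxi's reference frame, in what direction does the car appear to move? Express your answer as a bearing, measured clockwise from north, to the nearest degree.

252°

Taking east as x and north as y: car velocity = (-116.503, -20.543) km/h; taxi velocity = (74.682, 40.380) km/h.
Velocity of car relative to taxi = (-116.503, -20.543) − (74.682, 40.380) = (-191.185, -60.923) km/h.
Bearing = atan2(-191.18, -60.92) = 252.32° clockwise from north.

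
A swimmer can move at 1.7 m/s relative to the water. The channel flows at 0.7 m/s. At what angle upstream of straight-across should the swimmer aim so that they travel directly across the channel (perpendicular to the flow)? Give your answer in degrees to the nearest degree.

To cancel the current, the upstream component of the swimmer's velocity must equal the flow: 1.7 sin θ = 0.7.
sin θ = 0.7 / 1.7 = 0.4118.
θ = arcsin(0.4118) = 24.316°.

24°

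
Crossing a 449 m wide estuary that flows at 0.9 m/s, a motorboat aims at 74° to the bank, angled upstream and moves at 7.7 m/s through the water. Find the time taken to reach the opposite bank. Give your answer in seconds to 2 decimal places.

The component of the motorboat's velocity perpendicular to the bank is 7.7 × sin 74° = 7.402 m/s.
The flow acts along the bank and has no component across it.
Time = 449 / 7.402 = 60.662 s.

60.66 s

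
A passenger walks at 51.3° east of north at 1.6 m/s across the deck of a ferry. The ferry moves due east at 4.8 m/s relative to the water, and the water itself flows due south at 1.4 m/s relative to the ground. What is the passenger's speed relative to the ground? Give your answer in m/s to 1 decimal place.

In east/north components (m/s): passenger relative to ferry = (1.249, 1.000); ferry relative to water = (4.800, 0.000); water relative to ground = (0.000, -1.400).
Sum = (6.049, -0.400) m/s.
Speed = |(6.049, -0.400)| = 6.062 m/s.

6.1 m/s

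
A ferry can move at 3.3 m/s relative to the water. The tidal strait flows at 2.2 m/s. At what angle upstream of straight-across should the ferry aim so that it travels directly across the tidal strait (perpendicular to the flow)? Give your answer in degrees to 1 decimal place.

41.8°

To cancel the current, the upstream component of the ferry's velocity must equal the flow: 3.3 sin θ = 2.2.
sin θ = 2.2 / 3.3 = 0.6667.
θ = arcsin(0.6667) = 41.810°.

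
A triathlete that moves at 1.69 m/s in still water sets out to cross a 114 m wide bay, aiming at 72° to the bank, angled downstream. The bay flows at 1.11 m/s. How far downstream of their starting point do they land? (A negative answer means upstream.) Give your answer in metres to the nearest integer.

116 m

Perpendicular speed = 1.607 m/s; crossing time = 114 / 1.607 = 70.927 s.
Net downstream speed = 1.632 m/s.
Drift = 1.632 × 70.927 = 115.770 m (downstream).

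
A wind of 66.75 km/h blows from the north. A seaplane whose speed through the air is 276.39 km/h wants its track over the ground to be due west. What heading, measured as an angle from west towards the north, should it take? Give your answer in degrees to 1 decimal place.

14.0°

The wind pushes perpendicular to the desired track; the heading must have a component into the wind equal to 66.75 km/h: 276.39 sin θ = 66.75.
sin θ = 0.2415, so θ = 13.975°.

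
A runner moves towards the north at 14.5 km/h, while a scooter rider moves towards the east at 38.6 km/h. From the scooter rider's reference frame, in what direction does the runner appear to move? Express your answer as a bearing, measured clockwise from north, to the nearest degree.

291°

Taking east as x and north as y: runner velocity = (0.000, 14.500) km/h; scooter rider velocity = (38.600, 0.000) km/h.
Velocity of runner relative to scooter rider = (0.000, 14.500) − (38.600, 0.000) = (-38.600, 14.500) km/h.
Bearing = atan2(-38.60, 14.50) = 290.59° clockwise from north.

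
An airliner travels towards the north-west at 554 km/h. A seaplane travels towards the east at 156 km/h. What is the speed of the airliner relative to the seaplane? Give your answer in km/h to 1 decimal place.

673.4 km/h

Taking east as x and north as y: airliner velocity = (-391.737, 391.737) km/h; seaplane velocity = (156.000, 0.000) km/h.
Velocity of airliner relative to seaplane = (-391.737, 391.737) − (156.000, 0.000) = (-547.737, 391.737) km/h.
Magnitude = |(-547.737, 391.737)| = 673.405 km/h.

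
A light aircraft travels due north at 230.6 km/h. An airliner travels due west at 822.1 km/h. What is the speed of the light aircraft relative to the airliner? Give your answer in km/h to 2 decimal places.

Taking east as x and north as y: light aircraft velocity = (0.000, 230.600) km/h; airliner velocity = (-822.100, 0.000) km/h.
Velocity of light aircraft relative to airliner = (0.000, 230.600) − (-822.100, 0.000) = (822.100, 230.600) km/h.
Magnitude = |(822.100, 230.600)| = 853.829 km/h.

853.83 km/h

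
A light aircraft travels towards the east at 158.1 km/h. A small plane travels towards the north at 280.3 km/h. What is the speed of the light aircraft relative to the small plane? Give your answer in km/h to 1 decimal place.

Taking east as x and north as y: light aircraft velocity = (158.100, 0.000) km/h; small plane velocity = (0.000, 280.300) km/h.
Velocity of light aircraft relative to small plane = (158.100, 0.000) − (0.000, 280.300) = (158.100, -280.300) km/h.
Magnitude = |(158.100, -280.300)| = 321.813 km/h.

321.8 km/h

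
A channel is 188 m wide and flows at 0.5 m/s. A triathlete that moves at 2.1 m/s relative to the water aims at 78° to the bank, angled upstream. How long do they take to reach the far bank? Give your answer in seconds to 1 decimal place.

The component of the triathlete's velocity perpendicular to the bank is 2.1 × sin 78° = 2.054 m/s.
Only the cross-stream component determines the crossing time; the current contributes nothing perpendicular to the bank.
Time = 188 / 2.054 = 91.524 s.

91.5 s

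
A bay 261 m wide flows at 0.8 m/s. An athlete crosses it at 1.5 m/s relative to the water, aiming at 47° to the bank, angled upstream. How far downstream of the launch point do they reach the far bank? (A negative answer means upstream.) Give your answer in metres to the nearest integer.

Perpendicular speed = 1.097 m/s; crossing time = 261 / 1.097 = 237.915 s.
Net downstream speed = -0.223 m/s.
Drift = -0.223 × 237.915 = -53.054 m (upstream).

-53 m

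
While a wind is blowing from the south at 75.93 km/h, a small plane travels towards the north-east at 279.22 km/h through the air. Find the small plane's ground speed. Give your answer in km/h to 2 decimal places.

Taking east as x and north as y: velocity relative to the air = (197.438, 197.438) km/h; the air relative to ground = (0.000, 75.930) km/h.
Velocity relative to ground = (197.438, 197.438) + (0.000, 75.930) = (197.438, 273.368) km/h.
Speed = |(197.438, 273.368)| = 337.212 km/h.

337.21 km/h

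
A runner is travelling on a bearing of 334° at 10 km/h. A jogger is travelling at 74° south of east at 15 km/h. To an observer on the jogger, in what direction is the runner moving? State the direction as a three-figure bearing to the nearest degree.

340°

Taking east as x and north as y: runner velocity = (-4.384, 8.988) km/h; jogger velocity = (4.135, -14.419) km/h.
Velocity of runner relative to jogger = (-4.384, 8.988) − (4.135, -14.419) = (-8.518, 23.407) km/h.
Bearing = atan2(-8.52, 23.41) = 340.00° clockwise from north.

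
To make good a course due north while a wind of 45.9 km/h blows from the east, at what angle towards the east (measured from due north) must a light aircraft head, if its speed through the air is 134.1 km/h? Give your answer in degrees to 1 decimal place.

The wind pushes perpendicular to the desired track; the heading must have a component into the wind equal to 45.9 km/h: 134.1 sin θ = 45.9.
sin θ = 0.3423, so θ = 20.016°.

20.0°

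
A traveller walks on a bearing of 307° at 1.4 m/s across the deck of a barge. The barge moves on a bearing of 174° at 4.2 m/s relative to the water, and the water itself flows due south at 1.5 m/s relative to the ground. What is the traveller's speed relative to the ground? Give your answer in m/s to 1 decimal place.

In east/north components (m/s): traveller relative to barge = (-1.118, 0.843); barge relative to water = (0.439, -4.177); water relative to ground = (0.000, -1.500).
Sum = (-0.679, -4.834) m/s.
Speed = |(-0.679, -4.834)| = 4.882 m/s.

4.9 m/s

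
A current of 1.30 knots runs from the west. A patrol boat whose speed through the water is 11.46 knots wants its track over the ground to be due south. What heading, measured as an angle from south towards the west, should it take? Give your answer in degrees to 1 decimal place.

6.5°

The current pushes perpendicular to the desired track; the heading must have a component into the current equal to 1.30 knots: 11.46 sin θ = 1.30.
sin θ = 0.1134, so θ = 6.514°.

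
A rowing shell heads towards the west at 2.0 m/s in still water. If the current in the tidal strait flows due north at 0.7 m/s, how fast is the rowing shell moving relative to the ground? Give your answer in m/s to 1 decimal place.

2.1 m/s

Taking east as x and north as y: velocity relative to the water = (-2.000, 0.000) m/s; the water relative to ground = (0.000, 0.700) m/s.
Velocity relative to ground = (-2.000, 0.000) + (0.000, 0.700) = (-2.000, 0.700) m/s.
Speed = |(-2.000, 0.700)| = 2.119 m/s.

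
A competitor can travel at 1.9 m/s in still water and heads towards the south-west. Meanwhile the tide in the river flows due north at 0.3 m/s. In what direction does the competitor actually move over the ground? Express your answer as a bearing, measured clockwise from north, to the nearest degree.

Taking east as x and north as y: velocity relative to the water = (-1.344, -1.344) m/s; the water relative to ground = (0.000, 0.300) m/s.
Velocity relative to ground = (-1.344, -1.344) + (0.000, 0.300) = (-1.344, -1.044) m/s.
Bearing = atan2(-1.34, -1.04) = 232.16° clockwise from north.

232°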